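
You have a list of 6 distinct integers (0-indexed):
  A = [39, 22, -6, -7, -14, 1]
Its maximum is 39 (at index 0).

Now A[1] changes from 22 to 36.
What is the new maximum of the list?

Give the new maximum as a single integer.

Answer: 39

Derivation:
Old max = 39 (at index 0)
Change: A[1] 22 -> 36
Changed element was NOT the old max.
  New max = max(old_max, new_val) = max(39, 36) = 39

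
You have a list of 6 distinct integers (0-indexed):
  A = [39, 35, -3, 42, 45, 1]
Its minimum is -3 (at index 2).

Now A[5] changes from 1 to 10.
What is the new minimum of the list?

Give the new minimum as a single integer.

Answer: -3

Derivation:
Old min = -3 (at index 2)
Change: A[5] 1 -> 10
Changed element was NOT the old min.
  New min = min(old_min, new_val) = min(-3, 10) = -3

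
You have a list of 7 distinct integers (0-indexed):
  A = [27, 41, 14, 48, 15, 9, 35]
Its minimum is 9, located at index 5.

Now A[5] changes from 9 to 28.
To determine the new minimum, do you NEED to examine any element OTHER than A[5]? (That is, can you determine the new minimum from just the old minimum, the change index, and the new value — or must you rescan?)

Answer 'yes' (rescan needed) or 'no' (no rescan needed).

Old min = 9 at index 5
Change at index 5: 9 -> 28
Index 5 WAS the min and new value 28 > old min 9. Must rescan other elements to find the new min.
Needs rescan: yes

Answer: yes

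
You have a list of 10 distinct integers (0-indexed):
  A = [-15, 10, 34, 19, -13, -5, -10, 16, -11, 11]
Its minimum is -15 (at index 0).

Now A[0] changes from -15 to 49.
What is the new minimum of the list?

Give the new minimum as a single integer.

Answer: -13

Derivation:
Old min = -15 (at index 0)
Change: A[0] -15 -> 49
Changed element WAS the min. Need to check: is 49 still <= all others?
  Min of remaining elements: -13
  New min = min(49, -13) = -13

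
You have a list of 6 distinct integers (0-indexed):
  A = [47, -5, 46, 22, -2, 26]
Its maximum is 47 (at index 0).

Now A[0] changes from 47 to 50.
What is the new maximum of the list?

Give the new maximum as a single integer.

Answer: 50

Derivation:
Old max = 47 (at index 0)
Change: A[0] 47 -> 50
Changed element WAS the max -> may need rescan.
  Max of remaining elements: 46
  New max = max(50, 46) = 50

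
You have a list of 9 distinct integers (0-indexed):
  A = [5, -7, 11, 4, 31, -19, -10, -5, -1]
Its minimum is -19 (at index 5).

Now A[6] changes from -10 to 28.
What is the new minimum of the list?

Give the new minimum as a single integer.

Answer: -19

Derivation:
Old min = -19 (at index 5)
Change: A[6] -10 -> 28
Changed element was NOT the old min.
  New min = min(old_min, new_val) = min(-19, 28) = -19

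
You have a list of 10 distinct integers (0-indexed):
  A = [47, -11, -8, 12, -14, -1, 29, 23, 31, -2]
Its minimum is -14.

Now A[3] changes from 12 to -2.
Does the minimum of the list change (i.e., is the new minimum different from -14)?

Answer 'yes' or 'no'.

Answer: no

Derivation:
Old min = -14
Change: A[3] 12 -> -2
Changed element was NOT the min; min changes only if -2 < -14.
New min = -14; changed? no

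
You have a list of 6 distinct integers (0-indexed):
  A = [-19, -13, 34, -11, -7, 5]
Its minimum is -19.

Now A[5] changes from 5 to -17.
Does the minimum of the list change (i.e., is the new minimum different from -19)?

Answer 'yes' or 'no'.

Old min = -19
Change: A[5] 5 -> -17
Changed element was NOT the min; min changes only if -17 < -19.
New min = -19; changed? no

Answer: no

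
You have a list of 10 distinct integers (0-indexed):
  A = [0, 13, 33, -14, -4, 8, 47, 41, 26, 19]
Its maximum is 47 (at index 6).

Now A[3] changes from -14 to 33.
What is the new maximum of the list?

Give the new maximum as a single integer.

Answer: 47

Derivation:
Old max = 47 (at index 6)
Change: A[3] -14 -> 33
Changed element was NOT the old max.
  New max = max(old_max, new_val) = max(47, 33) = 47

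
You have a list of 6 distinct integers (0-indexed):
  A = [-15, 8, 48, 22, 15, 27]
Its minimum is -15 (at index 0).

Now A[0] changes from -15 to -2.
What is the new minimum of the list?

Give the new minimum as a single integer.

Old min = -15 (at index 0)
Change: A[0] -15 -> -2
Changed element WAS the min. Need to check: is -2 still <= all others?
  Min of remaining elements: 8
  New min = min(-2, 8) = -2

Answer: -2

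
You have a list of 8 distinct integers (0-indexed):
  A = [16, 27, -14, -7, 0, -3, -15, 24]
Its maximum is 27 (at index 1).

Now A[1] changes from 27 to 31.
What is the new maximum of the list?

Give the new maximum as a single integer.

Answer: 31

Derivation:
Old max = 27 (at index 1)
Change: A[1] 27 -> 31
Changed element WAS the max -> may need rescan.
  Max of remaining elements: 24
  New max = max(31, 24) = 31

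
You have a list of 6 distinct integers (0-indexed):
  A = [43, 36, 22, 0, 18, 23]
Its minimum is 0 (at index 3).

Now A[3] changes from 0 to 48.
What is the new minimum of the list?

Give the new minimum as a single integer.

Old min = 0 (at index 3)
Change: A[3] 0 -> 48
Changed element WAS the min. Need to check: is 48 still <= all others?
  Min of remaining elements: 18
  New min = min(48, 18) = 18

Answer: 18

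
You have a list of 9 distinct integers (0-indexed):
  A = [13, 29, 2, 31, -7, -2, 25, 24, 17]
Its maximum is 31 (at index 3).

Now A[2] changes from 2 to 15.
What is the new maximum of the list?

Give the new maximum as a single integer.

Old max = 31 (at index 3)
Change: A[2] 2 -> 15
Changed element was NOT the old max.
  New max = max(old_max, new_val) = max(31, 15) = 31

Answer: 31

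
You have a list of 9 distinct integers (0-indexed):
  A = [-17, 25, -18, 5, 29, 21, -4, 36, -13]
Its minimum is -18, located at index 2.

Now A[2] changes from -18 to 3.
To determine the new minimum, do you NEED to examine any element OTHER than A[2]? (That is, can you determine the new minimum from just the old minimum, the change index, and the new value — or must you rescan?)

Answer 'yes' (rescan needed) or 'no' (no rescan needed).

Old min = -18 at index 2
Change at index 2: -18 -> 3
Index 2 WAS the min and new value 3 > old min -18. Must rescan other elements to find the new min.
Needs rescan: yes

Answer: yes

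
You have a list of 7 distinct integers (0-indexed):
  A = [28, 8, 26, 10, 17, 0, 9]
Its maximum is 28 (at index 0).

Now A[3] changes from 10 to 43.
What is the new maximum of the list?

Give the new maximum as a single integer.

Old max = 28 (at index 0)
Change: A[3] 10 -> 43
Changed element was NOT the old max.
  New max = max(old_max, new_val) = max(28, 43) = 43

Answer: 43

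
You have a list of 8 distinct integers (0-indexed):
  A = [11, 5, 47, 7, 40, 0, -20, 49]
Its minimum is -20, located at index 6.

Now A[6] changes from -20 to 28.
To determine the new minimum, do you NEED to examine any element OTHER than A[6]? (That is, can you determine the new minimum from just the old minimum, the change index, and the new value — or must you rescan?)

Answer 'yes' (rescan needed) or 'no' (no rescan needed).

Answer: yes

Derivation:
Old min = -20 at index 6
Change at index 6: -20 -> 28
Index 6 WAS the min and new value 28 > old min -20. Must rescan other elements to find the new min.
Needs rescan: yes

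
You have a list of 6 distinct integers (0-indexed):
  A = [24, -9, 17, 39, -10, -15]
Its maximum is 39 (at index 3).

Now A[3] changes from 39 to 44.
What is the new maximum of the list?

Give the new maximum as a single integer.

Old max = 39 (at index 3)
Change: A[3] 39 -> 44
Changed element WAS the max -> may need rescan.
  Max of remaining elements: 24
  New max = max(44, 24) = 44

Answer: 44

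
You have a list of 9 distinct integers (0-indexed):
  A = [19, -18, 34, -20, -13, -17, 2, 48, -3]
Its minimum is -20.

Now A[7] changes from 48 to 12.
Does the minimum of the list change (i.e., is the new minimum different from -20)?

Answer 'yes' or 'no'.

Old min = -20
Change: A[7] 48 -> 12
Changed element was NOT the min; min changes only if 12 < -20.
New min = -20; changed? no

Answer: no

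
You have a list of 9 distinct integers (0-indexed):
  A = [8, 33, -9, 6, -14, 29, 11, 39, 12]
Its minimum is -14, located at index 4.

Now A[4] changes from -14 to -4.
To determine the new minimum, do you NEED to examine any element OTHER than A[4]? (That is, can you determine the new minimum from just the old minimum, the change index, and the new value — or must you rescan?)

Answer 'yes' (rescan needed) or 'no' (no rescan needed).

Old min = -14 at index 4
Change at index 4: -14 -> -4
Index 4 WAS the min and new value -4 > old min -14. Must rescan other elements to find the new min.
Needs rescan: yes

Answer: yes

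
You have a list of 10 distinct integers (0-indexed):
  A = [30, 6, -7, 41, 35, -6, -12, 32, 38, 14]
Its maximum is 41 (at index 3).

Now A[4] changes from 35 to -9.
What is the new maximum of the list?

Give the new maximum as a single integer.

Answer: 41

Derivation:
Old max = 41 (at index 3)
Change: A[4] 35 -> -9
Changed element was NOT the old max.
  New max = max(old_max, new_val) = max(41, -9) = 41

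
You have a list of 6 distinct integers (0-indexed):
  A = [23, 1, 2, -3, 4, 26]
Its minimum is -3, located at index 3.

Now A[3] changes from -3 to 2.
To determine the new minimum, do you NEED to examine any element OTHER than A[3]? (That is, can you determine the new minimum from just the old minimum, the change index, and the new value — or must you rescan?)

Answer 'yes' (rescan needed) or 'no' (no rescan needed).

Answer: yes

Derivation:
Old min = -3 at index 3
Change at index 3: -3 -> 2
Index 3 WAS the min and new value 2 > old min -3. Must rescan other elements to find the new min.
Needs rescan: yes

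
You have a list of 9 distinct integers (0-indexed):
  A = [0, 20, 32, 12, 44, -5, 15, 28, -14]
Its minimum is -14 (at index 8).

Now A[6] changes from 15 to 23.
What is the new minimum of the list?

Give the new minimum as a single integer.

Answer: -14

Derivation:
Old min = -14 (at index 8)
Change: A[6] 15 -> 23
Changed element was NOT the old min.
  New min = min(old_min, new_val) = min(-14, 23) = -14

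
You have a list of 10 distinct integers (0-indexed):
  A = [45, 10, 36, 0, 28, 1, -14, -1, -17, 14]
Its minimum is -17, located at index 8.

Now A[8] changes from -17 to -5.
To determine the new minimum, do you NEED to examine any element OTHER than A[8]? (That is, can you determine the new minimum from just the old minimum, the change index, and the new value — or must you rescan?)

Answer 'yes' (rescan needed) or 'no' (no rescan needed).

Old min = -17 at index 8
Change at index 8: -17 -> -5
Index 8 WAS the min and new value -5 > old min -17. Must rescan other elements to find the new min.
Needs rescan: yes

Answer: yes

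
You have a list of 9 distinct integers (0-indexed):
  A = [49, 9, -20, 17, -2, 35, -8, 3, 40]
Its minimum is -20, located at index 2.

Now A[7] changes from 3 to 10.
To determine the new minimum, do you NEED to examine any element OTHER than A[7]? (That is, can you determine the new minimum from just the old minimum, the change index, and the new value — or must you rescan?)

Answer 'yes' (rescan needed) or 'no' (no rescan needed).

Old min = -20 at index 2
Change at index 7: 3 -> 10
Index 7 was NOT the min. New min = min(-20, 10). No rescan of other elements needed.
Needs rescan: no

Answer: no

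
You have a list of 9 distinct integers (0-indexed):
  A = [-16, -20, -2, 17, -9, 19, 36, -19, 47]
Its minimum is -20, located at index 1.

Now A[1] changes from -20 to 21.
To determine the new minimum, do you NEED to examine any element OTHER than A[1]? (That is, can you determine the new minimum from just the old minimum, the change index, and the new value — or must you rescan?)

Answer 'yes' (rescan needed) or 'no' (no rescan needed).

Answer: yes

Derivation:
Old min = -20 at index 1
Change at index 1: -20 -> 21
Index 1 WAS the min and new value 21 > old min -20. Must rescan other elements to find the new min.
Needs rescan: yes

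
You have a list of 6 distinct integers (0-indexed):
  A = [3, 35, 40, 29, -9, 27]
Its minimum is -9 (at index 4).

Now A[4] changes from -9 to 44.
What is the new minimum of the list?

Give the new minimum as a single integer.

Old min = -9 (at index 4)
Change: A[4] -9 -> 44
Changed element WAS the min. Need to check: is 44 still <= all others?
  Min of remaining elements: 3
  New min = min(44, 3) = 3

Answer: 3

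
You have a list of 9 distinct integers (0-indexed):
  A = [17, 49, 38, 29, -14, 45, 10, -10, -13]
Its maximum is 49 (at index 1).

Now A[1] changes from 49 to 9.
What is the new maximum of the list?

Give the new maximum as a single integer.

Old max = 49 (at index 1)
Change: A[1] 49 -> 9
Changed element WAS the max -> may need rescan.
  Max of remaining elements: 45
  New max = max(9, 45) = 45

Answer: 45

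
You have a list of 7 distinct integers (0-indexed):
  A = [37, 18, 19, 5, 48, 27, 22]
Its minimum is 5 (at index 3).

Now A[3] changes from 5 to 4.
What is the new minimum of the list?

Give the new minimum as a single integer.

Answer: 4

Derivation:
Old min = 5 (at index 3)
Change: A[3] 5 -> 4
Changed element WAS the min. Need to check: is 4 still <= all others?
  Min of remaining elements: 18
  New min = min(4, 18) = 4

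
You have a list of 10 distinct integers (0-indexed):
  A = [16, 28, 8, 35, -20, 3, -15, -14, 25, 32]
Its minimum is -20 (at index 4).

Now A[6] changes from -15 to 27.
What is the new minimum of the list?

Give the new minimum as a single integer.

Answer: -20

Derivation:
Old min = -20 (at index 4)
Change: A[6] -15 -> 27
Changed element was NOT the old min.
  New min = min(old_min, new_val) = min(-20, 27) = -20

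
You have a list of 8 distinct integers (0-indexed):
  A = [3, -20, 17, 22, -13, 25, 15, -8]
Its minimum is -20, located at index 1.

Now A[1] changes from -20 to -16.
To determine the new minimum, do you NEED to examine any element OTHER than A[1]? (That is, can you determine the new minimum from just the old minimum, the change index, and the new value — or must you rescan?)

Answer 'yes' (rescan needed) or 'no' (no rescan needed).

Old min = -20 at index 1
Change at index 1: -20 -> -16
Index 1 WAS the min and new value -16 > old min -20. Must rescan other elements to find the new min.
Needs rescan: yes

Answer: yes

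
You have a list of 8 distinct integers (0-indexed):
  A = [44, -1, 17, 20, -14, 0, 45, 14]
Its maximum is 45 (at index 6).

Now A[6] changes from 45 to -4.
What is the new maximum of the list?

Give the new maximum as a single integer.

Answer: 44

Derivation:
Old max = 45 (at index 6)
Change: A[6] 45 -> -4
Changed element WAS the max -> may need rescan.
  Max of remaining elements: 44
  New max = max(-4, 44) = 44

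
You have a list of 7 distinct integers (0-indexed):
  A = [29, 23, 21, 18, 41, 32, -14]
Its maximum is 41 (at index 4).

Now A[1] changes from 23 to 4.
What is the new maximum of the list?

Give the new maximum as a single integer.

Answer: 41

Derivation:
Old max = 41 (at index 4)
Change: A[1] 23 -> 4
Changed element was NOT the old max.
  New max = max(old_max, new_val) = max(41, 4) = 41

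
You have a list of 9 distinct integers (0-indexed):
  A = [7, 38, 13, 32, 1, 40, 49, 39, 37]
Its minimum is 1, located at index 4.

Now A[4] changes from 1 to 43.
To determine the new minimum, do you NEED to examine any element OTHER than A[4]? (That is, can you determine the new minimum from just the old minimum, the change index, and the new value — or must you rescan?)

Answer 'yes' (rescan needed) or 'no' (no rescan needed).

Answer: yes

Derivation:
Old min = 1 at index 4
Change at index 4: 1 -> 43
Index 4 WAS the min and new value 43 > old min 1. Must rescan other elements to find the new min.
Needs rescan: yes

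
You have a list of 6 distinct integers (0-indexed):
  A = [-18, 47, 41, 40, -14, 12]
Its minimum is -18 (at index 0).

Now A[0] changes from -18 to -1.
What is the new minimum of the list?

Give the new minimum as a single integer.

Old min = -18 (at index 0)
Change: A[0] -18 -> -1
Changed element WAS the min. Need to check: is -1 still <= all others?
  Min of remaining elements: -14
  New min = min(-1, -14) = -14

Answer: -14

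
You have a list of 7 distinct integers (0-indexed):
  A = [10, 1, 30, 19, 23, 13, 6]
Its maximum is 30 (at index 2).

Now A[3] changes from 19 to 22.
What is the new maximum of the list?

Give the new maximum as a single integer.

Answer: 30

Derivation:
Old max = 30 (at index 2)
Change: A[3] 19 -> 22
Changed element was NOT the old max.
  New max = max(old_max, new_val) = max(30, 22) = 30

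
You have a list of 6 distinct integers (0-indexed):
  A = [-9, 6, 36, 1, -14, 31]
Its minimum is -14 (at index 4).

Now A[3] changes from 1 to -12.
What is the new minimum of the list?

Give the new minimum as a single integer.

Answer: -14

Derivation:
Old min = -14 (at index 4)
Change: A[3] 1 -> -12
Changed element was NOT the old min.
  New min = min(old_min, new_val) = min(-14, -12) = -14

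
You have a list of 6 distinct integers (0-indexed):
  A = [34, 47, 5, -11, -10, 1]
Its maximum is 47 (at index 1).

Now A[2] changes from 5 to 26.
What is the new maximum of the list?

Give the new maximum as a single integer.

Answer: 47

Derivation:
Old max = 47 (at index 1)
Change: A[2] 5 -> 26
Changed element was NOT the old max.
  New max = max(old_max, new_val) = max(47, 26) = 47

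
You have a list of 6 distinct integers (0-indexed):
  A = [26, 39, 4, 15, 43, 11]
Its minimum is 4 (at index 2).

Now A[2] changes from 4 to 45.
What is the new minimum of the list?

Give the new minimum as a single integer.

Answer: 11

Derivation:
Old min = 4 (at index 2)
Change: A[2] 4 -> 45
Changed element WAS the min. Need to check: is 45 still <= all others?
  Min of remaining elements: 11
  New min = min(45, 11) = 11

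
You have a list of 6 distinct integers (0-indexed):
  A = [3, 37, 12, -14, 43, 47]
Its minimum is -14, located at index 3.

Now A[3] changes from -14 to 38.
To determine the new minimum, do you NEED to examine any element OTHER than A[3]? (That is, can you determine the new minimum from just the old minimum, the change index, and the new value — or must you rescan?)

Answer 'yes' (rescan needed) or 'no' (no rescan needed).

Answer: yes

Derivation:
Old min = -14 at index 3
Change at index 3: -14 -> 38
Index 3 WAS the min and new value 38 > old min -14. Must rescan other elements to find the new min.
Needs rescan: yes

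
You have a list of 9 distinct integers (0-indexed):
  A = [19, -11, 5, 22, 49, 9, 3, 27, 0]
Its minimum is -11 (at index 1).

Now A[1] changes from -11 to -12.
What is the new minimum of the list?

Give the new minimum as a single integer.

Answer: -12

Derivation:
Old min = -11 (at index 1)
Change: A[1] -11 -> -12
Changed element WAS the min. Need to check: is -12 still <= all others?
  Min of remaining elements: 0
  New min = min(-12, 0) = -12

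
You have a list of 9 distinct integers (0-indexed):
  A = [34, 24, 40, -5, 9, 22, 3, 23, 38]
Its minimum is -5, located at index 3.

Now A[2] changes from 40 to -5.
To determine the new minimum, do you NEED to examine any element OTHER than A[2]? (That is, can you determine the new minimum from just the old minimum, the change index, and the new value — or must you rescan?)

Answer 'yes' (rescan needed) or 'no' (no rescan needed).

Answer: no

Derivation:
Old min = -5 at index 3
Change at index 2: 40 -> -5
Index 2 was NOT the min. New min = min(-5, -5). No rescan of other elements needed.
Needs rescan: no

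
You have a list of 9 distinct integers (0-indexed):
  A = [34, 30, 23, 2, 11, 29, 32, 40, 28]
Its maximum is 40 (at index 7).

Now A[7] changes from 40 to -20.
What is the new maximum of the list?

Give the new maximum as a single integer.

Old max = 40 (at index 7)
Change: A[7] 40 -> -20
Changed element WAS the max -> may need rescan.
  Max of remaining elements: 34
  New max = max(-20, 34) = 34

Answer: 34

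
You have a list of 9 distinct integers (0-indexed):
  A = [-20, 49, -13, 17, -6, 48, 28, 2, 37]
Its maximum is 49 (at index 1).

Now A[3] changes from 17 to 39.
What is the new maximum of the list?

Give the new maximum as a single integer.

Old max = 49 (at index 1)
Change: A[3] 17 -> 39
Changed element was NOT the old max.
  New max = max(old_max, new_val) = max(49, 39) = 49

Answer: 49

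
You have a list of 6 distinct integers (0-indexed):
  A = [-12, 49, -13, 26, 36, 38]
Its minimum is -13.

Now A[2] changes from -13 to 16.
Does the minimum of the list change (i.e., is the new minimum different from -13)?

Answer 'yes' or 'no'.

Old min = -13
Change: A[2] -13 -> 16
Changed element was the min; new min must be rechecked.
New min = -12; changed? yes

Answer: yes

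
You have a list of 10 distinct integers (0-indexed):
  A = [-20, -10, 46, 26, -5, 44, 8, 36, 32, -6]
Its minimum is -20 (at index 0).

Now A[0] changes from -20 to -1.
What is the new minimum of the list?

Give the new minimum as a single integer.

Answer: -10

Derivation:
Old min = -20 (at index 0)
Change: A[0] -20 -> -1
Changed element WAS the min. Need to check: is -1 still <= all others?
  Min of remaining elements: -10
  New min = min(-1, -10) = -10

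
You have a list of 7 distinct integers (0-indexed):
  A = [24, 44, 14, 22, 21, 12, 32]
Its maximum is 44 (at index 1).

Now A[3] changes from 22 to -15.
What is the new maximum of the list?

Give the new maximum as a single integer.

Old max = 44 (at index 1)
Change: A[3] 22 -> -15
Changed element was NOT the old max.
  New max = max(old_max, new_val) = max(44, -15) = 44

Answer: 44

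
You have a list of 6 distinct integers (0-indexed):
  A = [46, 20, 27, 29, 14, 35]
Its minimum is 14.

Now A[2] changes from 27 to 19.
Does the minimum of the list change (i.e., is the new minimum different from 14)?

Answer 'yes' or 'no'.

Answer: no

Derivation:
Old min = 14
Change: A[2] 27 -> 19
Changed element was NOT the min; min changes only if 19 < 14.
New min = 14; changed? no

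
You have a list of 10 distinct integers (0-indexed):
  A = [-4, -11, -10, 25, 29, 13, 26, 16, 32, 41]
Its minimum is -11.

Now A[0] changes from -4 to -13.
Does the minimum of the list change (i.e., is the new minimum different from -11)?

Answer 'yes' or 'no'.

Old min = -11
Change: A[0] -4 -> -13
Changed element was NOT the min; min changes only if -13 < -11.
New min = -13; changed? yes

Answer: yes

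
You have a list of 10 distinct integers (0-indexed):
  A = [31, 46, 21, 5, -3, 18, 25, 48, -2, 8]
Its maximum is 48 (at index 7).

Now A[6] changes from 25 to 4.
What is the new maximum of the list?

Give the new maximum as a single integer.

Answer: 48

Derivation:
Old max = 48 (at index 7)
Change: A[6] 25 -> 4
Changed element was NOT the old max.
  New max = max(old_max, new_val) = max(48, 4) = 48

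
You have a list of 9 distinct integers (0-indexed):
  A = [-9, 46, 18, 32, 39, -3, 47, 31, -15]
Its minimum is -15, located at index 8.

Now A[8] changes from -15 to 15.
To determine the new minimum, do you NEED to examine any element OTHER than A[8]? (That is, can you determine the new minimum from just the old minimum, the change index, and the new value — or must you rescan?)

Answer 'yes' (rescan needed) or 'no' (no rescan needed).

Old min = -15 at index 8
Change at index 8: -15 -> 15
Index 8 WAS the min and new value 15 > old min -15. Must rescan other elements to find the new min.
Needs rescan: yes

Answer: yes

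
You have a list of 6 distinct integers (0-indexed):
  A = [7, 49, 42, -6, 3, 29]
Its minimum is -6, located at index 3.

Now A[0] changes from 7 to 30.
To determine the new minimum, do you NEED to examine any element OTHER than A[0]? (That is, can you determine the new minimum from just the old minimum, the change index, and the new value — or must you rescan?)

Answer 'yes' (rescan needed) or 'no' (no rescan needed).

Old min = -6 at index 3
Change at index 0: 7 -> 30
Index 0 was NOT the min. New min = min(-6, 30). No rescan of other elements needed.
Needs rescan: no

Answer: no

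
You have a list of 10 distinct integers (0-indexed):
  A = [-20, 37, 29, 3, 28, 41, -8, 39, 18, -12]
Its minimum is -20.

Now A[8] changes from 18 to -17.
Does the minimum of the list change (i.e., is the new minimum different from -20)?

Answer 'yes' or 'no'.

Old min = -20
Change: A[8] 18 -> -17
Changed element was NOT the min; min changes only if -17 < -20.
New min = -20; changed? no

Answer: no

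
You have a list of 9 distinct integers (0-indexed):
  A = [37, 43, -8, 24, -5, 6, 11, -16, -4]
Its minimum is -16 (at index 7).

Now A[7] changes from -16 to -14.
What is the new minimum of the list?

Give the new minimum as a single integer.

Old min = -16 (at index 7)
Change: A[7] -16 -> -14
Changed element WAS the min. Need to check: is -14 still <= all others?
  Min of remaining elements: -8
  New min = min(-14, -8) = -14

Answer: -14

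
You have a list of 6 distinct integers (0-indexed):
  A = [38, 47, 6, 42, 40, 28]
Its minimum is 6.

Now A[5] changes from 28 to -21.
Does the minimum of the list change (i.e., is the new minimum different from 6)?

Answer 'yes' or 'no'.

Answer: yes

Derivation:
Old min = 6
Change: A[5] 28 -> -21
Changed element was NOT the min; min changes only if -21 < 6.
New min = -21; changed? yes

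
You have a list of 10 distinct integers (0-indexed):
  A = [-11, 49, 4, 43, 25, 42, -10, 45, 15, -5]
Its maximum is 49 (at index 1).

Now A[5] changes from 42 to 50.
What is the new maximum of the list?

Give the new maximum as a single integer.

Answer: 50

Derivation:
Old max = 49 (at index 1)
Change: A[5] 42 -> 50
Changed element was NOT the old max.
  New max = max(old_max, new_val) = max(49, 50) = 50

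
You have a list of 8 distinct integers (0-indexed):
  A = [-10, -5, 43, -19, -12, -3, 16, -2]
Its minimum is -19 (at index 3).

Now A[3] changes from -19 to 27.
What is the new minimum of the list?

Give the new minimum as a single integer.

Answer: -12

Derivation:
Old min = -19 (at index 3)
Change: A[3] -19 -> 27
Changed element WAS the min. Need to check: is 27 still <= all others?
  Min of remaining elements: -12
  New min = min(27, -12) = -12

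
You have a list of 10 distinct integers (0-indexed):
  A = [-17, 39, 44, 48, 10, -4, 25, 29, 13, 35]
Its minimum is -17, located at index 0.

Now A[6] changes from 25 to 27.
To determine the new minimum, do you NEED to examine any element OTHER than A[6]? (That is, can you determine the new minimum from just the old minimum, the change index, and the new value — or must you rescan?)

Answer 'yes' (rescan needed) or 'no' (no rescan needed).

Old min = -17 at index 0
Change at index 6: 25 -> 27
Index 6 was NOT the min. New min = min(-17, 27). No rescan of other elements needed.
Needs rescan: no

Answer: no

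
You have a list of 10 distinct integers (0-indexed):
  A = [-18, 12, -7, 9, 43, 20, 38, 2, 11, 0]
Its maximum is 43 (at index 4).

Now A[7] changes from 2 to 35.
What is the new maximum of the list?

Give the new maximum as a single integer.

Answer: 43

Derivation:
Old max = 43 (at index 4)
Change: A[7] 2 -> 35
Changed element was NOT the old max.
  New max = max(old_max, new_val) = max(43, 35) = 43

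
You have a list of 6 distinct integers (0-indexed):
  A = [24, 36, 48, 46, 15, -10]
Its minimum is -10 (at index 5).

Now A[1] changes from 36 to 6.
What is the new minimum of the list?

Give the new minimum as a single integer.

Answer: -10

Derivation:
Old min = -10 (at index 5)
Change: A[1] 36 -> 6
Changed element was NOT the old min.
  New min = min(old_min, new_val) = min(-10, 6) = -10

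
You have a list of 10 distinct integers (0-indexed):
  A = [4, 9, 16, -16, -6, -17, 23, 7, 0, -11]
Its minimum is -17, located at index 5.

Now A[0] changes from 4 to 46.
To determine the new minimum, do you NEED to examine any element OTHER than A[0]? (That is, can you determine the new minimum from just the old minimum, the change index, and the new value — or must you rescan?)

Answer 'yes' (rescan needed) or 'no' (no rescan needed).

Answer: no

Derivation:
Old min = -17 at index 5
Change at index 0: 4 -> 46
Index 0 was NOT the min. New min = min(-17, 46). No rescan of other elements needed.
Needs rescan: no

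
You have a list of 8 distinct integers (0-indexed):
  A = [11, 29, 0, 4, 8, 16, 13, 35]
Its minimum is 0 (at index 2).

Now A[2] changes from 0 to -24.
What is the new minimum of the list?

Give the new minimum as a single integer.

Old min = 0 (at index 2)
Change: A[2] 0 -> -24
Changed element WAS the min. Need to check: is -24 still <= all others?
  Min of remaining elements: 4
  New min = min(-24, 4) = -24

Answer: -24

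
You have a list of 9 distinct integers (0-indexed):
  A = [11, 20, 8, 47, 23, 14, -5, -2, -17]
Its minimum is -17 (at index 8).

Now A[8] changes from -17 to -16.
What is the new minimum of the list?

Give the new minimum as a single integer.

Answer: -16

Derivation:
Old min = -17 (at index 8)
Change: A[8] -17 -> -16
Changed element WAS the min. Need to check: is -16 still <= all others?
  Min of remaining elements: -5
  New min = min(-16, -5) = -16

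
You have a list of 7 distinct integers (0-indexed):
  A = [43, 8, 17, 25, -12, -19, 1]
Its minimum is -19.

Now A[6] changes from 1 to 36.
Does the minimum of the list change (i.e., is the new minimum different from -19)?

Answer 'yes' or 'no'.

Answer: no

Derivation:
Old min = -19
Change: A[6] 1 -> 36
Changed element was NOT the min; min changes only if 36 < -19.
New min = -19; changed? no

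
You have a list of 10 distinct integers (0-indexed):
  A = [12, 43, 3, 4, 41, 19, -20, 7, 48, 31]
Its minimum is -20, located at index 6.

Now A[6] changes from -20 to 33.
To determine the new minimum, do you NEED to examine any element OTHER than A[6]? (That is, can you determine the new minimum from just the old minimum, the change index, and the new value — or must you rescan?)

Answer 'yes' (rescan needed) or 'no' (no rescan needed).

Old min = -20 at index 6
Change at index 6: -20 -> 33
Index 6 WAS the min and new value 33 > old min -20. Must rescan other elements to find the new min.
Needs rescan: yes

Answer: yes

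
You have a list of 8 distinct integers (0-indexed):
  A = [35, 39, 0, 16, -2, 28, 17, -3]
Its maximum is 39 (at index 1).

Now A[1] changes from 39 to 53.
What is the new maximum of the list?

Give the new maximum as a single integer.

Answer: 53

Derivation:
Old max = 39 (at index 1)
Change: A[1] 39 -> 53
Changed element WAS the max -> may need rescan.
  Max of remaining elements: 35
  New max = max(53, 35) = 53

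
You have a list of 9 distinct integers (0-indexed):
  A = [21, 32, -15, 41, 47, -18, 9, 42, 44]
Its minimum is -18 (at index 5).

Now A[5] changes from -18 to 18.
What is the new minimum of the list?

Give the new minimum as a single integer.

Old min = -18 (at index 5)
Change: A[5] -18 -> 18
Changed element WAS the min. Need to check: is 18 still <= all others?
  Min of remaining elements: -15
  New min = min(18, -15) = -15

Answer: -15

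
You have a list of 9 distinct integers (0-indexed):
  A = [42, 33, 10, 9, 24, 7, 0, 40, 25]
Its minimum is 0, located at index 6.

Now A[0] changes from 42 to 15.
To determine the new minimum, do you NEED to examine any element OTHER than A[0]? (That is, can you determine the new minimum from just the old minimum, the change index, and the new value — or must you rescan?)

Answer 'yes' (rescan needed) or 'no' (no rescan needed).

Old min = 0 at index 6
Change at index 0: 42 -> 15
Index 0 was NOT the min. New min = min(0, 15). No rescan of other elements needed.
Needs rescan: no

Answer: no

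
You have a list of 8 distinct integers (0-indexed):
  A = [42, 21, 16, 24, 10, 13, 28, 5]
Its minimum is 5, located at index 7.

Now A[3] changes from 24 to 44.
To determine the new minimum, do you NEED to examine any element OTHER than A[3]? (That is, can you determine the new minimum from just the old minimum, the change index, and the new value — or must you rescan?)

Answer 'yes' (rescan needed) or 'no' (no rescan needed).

Answer: no

Derivation:
Old min = 5 at index 7
Change at index 3: 24 -> 44
Index 3 was NOT the min. New min = min(5, 44). No rescan of other elements needed.
Needs rescan: no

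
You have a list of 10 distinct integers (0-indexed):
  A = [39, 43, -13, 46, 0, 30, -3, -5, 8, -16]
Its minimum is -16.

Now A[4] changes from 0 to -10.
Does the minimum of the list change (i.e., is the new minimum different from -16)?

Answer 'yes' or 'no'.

Old min = -16
Change: A[4] 0 -> -10
Changed element was NOT the min; min changes only if -10 < -16.
New min = -16; changed? no

Answer: no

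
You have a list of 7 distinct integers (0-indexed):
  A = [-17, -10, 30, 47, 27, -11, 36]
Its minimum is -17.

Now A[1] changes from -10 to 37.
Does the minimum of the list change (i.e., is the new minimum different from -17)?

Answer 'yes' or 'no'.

Answer: no

Derivation:
Old min = -17
Change: A[1] -10 -> 37
Changed element was NOT the min; min changes only if 37 < -17.
New min = -17; changed? no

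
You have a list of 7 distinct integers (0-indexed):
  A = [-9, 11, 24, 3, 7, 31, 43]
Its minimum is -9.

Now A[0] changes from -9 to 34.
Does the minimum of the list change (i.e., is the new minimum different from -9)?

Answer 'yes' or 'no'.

Answer: yes

Derivation:
Old min = -9
Change: A[0] -9 -> 34
Changed element was the min; new min must be rechecked.
New min = 3; changed? yes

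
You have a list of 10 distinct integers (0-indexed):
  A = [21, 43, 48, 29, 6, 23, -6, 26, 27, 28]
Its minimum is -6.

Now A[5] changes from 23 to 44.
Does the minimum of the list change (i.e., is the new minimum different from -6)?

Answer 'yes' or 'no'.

Old min = -6
Change: A[5] 23 -> 44
Changed element was NOT the min; min changes only if 44 < -6.
New min = -6; changed? no

Answer: no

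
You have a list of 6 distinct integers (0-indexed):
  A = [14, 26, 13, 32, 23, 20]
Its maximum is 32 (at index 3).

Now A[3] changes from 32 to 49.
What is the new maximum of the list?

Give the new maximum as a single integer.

Answer: 49

Derivation:
Old max = 32 (at index 3)
Change: A[3] 32 -> 49
Changed element WAS the max -> may need rescan.
  Max of remaining elements: 26
  New max = max(49, 26) = 49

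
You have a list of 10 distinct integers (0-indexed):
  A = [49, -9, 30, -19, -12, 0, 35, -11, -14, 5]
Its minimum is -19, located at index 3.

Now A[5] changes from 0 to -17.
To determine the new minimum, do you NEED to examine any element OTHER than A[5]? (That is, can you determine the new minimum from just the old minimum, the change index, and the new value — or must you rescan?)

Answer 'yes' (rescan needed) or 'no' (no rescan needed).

Answer: no

Derivation:
Old min = -19 at index 3
Change at index 5: 0 -> -17
Index 5 was NOT the min. New min = min(-19, -17). No rescan of other elements needed.
Needs rescan: no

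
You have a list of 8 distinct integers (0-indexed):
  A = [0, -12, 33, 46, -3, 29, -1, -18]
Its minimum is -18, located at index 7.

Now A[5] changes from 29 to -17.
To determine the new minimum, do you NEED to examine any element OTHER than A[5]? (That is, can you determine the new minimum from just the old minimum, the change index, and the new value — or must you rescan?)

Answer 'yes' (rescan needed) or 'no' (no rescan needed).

Answer: no

Derivation:
Old min = -18 at index 7
Change at index 5: 29 -> -17
Index 5 was NOT the min. New min = min(-18, -17). No rescan of other elements needed.
Needs rescan: no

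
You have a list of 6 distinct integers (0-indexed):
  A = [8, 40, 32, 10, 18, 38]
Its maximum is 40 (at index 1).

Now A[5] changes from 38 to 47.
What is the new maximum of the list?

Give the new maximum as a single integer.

Answer: 47

Derivation:
Old max = 40 (at index 1)
Change: A[5] 38 -> 47
Changed element was NOT the old max.
  New max = max(old_max, new_val) = max(40, 47) = 47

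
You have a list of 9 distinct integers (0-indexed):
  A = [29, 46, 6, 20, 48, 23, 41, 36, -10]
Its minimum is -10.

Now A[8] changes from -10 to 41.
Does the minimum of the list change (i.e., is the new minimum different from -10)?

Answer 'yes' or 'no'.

Old min = -10
Change: A[8] -10 -> 41
Changed element was the min; new min must be rechecked.
New min = 6; changed? yes

Answer: yes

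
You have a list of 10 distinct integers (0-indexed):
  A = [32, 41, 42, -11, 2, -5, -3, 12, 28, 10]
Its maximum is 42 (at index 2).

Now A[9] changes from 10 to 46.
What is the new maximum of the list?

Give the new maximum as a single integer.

Answer: 46

Derivation:
Old max = 42 (at index 2)
Change: A[9] 10 -> 46
Changed element was NOT the old max.
  New max = max(old_max, new_val) = max(42, 46) = 46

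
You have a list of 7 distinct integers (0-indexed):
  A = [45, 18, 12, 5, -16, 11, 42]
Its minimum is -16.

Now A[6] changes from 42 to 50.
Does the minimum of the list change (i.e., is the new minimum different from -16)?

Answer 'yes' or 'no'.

Old min = -16
Change: A[6] 42 -> 50
Changed element was NOT the min; min changes only if 50 < -16.
New min = -16; changed? no

Answer: no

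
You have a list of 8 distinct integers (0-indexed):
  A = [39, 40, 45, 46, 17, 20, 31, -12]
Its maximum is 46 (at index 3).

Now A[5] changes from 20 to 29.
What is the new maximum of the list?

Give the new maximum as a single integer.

Answer: 46

Derivation:
Old max = 46 (at index 3)
Change: A[5] 20 -> 29
Changed element was NOT the old max.
  New max = max(old_max, new_val) = max(46, 29) = 46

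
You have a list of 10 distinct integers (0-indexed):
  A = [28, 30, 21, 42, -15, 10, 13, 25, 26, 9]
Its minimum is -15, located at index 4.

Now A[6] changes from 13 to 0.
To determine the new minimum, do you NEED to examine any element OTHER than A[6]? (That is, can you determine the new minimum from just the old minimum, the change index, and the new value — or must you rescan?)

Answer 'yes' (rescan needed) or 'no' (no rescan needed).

Old min = -15 at index 4
Change at index 6: 13 -> 0
Index 6 was NOT the min. New min = min(-15, 0). No rescan of other elements needed.
Needs rescan: no

Answer: no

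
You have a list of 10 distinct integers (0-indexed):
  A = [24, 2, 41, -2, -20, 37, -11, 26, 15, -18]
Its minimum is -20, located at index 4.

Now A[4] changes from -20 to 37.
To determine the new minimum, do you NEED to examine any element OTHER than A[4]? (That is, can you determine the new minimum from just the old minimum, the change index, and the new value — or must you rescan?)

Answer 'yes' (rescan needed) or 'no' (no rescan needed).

Answer: yes

Derivation:
Old min = -20 at index 4
Change at index 4: -20 -> 37
Index 4 WAS the min and new value 37 > old min -20. Must rescan other elements to find the new min.
Needs rescan: yes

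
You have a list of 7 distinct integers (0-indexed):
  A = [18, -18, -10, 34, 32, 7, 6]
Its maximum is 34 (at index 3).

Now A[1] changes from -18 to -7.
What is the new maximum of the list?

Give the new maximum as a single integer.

Old max = 34 (at index 3)
Change: A[1] -18 -> -7
Changed element was NOT the old max.
  New max = max(old_max, new_val) = max(34, -7) = 34

Answer: 34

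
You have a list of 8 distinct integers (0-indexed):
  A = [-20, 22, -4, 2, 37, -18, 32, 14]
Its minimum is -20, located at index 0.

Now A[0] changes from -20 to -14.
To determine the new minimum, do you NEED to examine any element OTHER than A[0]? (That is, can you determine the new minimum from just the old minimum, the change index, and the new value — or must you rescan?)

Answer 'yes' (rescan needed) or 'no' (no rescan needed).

Old min = -20 at index 0
Change at index 0: -20 -> -14
Index 0 WAS the min and new value -14 > old min -20. Must rescan other elements to find the new min.
Needs rescan: yes

Answer: yes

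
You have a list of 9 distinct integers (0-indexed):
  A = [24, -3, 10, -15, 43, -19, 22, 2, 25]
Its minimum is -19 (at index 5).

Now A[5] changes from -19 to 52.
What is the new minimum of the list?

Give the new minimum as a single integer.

Old min = -19 (at index 5)
Change: A[5] -19 -> 52
Changed element WAS the min. Need to check: is 52 still <= all others?
  Min of remaining elements: -15
  New min = min(52, -15) = -15

Answer: -15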